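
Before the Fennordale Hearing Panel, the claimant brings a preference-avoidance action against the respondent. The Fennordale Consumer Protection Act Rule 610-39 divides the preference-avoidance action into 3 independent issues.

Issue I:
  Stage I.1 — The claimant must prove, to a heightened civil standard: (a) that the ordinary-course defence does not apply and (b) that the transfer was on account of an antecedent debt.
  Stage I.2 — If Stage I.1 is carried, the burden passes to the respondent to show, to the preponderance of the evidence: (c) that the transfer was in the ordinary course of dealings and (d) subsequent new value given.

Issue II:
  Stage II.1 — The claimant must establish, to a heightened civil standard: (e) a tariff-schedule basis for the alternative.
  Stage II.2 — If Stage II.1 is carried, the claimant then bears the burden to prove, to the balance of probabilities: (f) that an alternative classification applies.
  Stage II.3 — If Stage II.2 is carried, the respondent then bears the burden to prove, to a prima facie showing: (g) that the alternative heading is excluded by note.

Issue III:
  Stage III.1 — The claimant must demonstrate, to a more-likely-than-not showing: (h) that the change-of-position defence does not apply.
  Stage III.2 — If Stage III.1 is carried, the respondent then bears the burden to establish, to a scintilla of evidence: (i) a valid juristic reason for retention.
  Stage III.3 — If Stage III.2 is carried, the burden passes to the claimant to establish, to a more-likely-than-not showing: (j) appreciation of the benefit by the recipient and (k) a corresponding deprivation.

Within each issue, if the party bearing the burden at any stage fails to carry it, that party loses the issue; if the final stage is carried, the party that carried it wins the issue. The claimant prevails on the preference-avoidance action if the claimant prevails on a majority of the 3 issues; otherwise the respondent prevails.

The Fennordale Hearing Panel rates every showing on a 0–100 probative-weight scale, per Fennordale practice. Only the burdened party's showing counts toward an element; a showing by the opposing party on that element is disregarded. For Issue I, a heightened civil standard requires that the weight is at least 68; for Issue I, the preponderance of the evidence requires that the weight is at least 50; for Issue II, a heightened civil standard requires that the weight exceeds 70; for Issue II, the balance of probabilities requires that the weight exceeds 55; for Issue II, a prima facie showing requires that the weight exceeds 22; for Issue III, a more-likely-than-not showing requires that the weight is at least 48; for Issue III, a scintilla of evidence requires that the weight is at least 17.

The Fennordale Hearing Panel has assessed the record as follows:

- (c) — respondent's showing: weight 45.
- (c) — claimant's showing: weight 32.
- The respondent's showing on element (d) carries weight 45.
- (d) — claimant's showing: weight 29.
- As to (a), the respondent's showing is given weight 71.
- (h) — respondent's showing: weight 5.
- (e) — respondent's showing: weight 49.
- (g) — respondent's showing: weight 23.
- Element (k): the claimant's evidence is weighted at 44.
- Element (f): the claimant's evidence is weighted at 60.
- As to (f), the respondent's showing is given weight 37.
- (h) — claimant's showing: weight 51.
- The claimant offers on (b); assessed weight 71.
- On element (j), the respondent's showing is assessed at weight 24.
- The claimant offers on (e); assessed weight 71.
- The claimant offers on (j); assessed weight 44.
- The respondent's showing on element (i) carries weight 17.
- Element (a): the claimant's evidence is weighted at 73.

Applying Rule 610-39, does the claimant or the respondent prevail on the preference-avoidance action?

respondent

— Issue I —
Stage I.1 (claimant, a heightened civil standard, weight is at least 68): (a) 73 (respondent's 71 disregarded) ≥ 68 — meets; (b) 71 ≥ 68 — meets.
  All elements met. The burden passes to the respondent.
Stage I.2 (respondent, the preponderance of the evidence, weight is at least 50): (c) 45 (claimant's 32 disregarded) < 50 — fails; (d) 45 (claimant's 29 disregarded) < 50 — fails.
  Stage I.2 not carried; the respondent fails its burden.
So the claimant prevails on this issue.
— Issue II —
Stage II.1 — burden on claimant; standard: a heightened civil standard (weight exceeds 70).
    (e): 71 (respondent's 49 disregarded) > 70 [met]
  Stage II.1 carried; the burden remains with the claimant.
Stage II.2 — burden on claimant; standard: the balance of probabilities (weight exceeds 55).
    (f): 60 (respondent's 37 disregarded) > 55 [met]
  Stage II.2 is satisfied; the onus moves to the respondent.
Stage II.3 — burden on respondent; standard: a prima facie showing (weight exceeds 22).
    (g): 23 > 22 [met]
  All elements met at the final stage.
Every stage carried; the respondent prevails on this issue.
— Issue III —
Stage III.1 (claimant, a more-likely-than-not showing, weight is at least 48): (h) 51 (respondent's 5 disregarded) ≥ 48 — meets.
  All elements met. The burden passes to the respondent.
Stage III.2 (respondent, a scintilla of evidence, weight is at least 17): (i) 17 ≥ 17 — meets.
  Stage III.2 carried; the burden shifts to the claimant.
Stage III.3 (claimant, a more-likely-than-not showing, weight is at least 48): (j) 44 (respondent's 24 disregarded) < 48 — fails; (k) 44 < 48 — fails.
  The claimant does not carry Stage III.3.
The analysis ends at Stage III.3; the respondent prevails on this issue.
Per-issue: Issue I → claimant; Issue II → respondent; Issue III → respondent. The claimant must prevail on a majority of issues; overall, the respondent prevails.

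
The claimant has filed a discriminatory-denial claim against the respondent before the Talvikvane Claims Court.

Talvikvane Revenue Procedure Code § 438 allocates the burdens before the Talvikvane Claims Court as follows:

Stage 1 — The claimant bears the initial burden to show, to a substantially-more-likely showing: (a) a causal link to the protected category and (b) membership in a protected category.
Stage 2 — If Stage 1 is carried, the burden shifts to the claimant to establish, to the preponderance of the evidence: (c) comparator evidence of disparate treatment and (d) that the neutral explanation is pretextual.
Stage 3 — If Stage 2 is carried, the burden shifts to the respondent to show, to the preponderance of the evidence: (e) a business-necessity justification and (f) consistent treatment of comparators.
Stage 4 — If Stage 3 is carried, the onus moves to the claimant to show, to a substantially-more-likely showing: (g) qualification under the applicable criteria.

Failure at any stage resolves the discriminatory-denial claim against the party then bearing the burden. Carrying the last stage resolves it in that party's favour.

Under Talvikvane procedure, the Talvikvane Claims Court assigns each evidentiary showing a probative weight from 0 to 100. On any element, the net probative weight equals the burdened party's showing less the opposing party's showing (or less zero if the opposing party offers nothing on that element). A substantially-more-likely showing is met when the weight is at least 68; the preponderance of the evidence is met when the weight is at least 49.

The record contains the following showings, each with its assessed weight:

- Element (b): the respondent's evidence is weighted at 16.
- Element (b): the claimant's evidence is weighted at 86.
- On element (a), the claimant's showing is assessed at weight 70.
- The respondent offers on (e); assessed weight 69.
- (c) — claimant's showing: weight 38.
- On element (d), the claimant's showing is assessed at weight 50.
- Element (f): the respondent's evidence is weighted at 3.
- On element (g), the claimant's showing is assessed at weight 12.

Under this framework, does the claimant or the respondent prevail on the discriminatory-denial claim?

respondent

Stage 1 (claimant, a substantially-more-likely showing, weight is at least 68): (a) 70 ≥ 68 — meets; (b) net 86−16=70 ≥ 68 — meets.
  Stage 1 is satisfied; the claimant continues to bear the burden.
Stage 2 (claimant, the preponderance of the evidence, weight is at least 49): (c) 38 < 49 — fails; (d) 50 ≥ 49 — meets.
  The claimant does not carry Stage 2.
The respondent prevails.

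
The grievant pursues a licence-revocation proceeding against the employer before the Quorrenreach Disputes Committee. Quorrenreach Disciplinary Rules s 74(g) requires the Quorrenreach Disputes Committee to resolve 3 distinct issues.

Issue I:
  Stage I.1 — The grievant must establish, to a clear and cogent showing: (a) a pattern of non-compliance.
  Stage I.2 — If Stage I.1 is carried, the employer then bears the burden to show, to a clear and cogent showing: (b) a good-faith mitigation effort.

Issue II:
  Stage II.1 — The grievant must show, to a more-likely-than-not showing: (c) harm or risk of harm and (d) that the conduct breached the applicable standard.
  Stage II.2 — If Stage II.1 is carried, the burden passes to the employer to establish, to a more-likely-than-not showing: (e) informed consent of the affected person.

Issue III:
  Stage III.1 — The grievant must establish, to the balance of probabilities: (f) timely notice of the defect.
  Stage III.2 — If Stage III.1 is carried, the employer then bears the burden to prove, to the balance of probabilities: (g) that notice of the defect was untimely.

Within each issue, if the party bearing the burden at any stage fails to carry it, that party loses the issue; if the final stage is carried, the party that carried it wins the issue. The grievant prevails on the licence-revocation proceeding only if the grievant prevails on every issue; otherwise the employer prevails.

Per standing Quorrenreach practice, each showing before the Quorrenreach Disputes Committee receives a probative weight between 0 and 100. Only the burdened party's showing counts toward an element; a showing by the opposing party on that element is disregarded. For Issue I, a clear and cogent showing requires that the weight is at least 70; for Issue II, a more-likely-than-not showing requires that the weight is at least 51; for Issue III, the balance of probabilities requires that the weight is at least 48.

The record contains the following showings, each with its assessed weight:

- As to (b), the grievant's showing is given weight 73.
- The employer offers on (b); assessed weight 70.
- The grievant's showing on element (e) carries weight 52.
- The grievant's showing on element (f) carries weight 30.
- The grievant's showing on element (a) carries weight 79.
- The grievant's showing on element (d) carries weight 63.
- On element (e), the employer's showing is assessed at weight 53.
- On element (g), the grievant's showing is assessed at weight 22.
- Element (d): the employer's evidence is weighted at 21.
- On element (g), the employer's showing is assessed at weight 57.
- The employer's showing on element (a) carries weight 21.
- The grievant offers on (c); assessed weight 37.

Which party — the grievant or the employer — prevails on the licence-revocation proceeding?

— Issue I —
Stage I.1 — burden on grievant; standard: a clear and cogent showing (weight is at least 70).
    (a): 79 (employer's 21 disregarded) ≥ 70 [met]
  Stage I.1 carried; the burden shifts to the employer.
Stage I.2 — burden on employer; standard: a clear and cogent showing (weight is at least 70).
    (b): 70 (grievant's 73 disregarded) ≥ 70 [met]
  The employer carries the last stage.
Every stage carried; the employer prevails on this issue.
— Issue II —
At Stage II.1 the grievant must meet a more-likely-than-not showing (weight is at least 51): on (c) the weight is 37, which does not reach 51, so (c) does not meet the standard; on (d) the weight is 63 (the employer's 21 is given no effect), ≥ 51, so (d) meets the standard.
  Stage II.1 not carried; the grievant fails its burden.
So the employer prevails on this issue.
— Issue III —
At Stage III.1 the grievant must meet the balance of probabilities (weight is at least 48): on (f) the weight is 30, which does not reach 48, so (f) does not meet the standard.
  The grievant does not carry Stage III.1.
So the employer prevails on this issue.
Per-issue: Issue I → employer; Issue II → employer; Issue III → employer. The grievant must prevail on every issue; overall, the employer prevails.

employer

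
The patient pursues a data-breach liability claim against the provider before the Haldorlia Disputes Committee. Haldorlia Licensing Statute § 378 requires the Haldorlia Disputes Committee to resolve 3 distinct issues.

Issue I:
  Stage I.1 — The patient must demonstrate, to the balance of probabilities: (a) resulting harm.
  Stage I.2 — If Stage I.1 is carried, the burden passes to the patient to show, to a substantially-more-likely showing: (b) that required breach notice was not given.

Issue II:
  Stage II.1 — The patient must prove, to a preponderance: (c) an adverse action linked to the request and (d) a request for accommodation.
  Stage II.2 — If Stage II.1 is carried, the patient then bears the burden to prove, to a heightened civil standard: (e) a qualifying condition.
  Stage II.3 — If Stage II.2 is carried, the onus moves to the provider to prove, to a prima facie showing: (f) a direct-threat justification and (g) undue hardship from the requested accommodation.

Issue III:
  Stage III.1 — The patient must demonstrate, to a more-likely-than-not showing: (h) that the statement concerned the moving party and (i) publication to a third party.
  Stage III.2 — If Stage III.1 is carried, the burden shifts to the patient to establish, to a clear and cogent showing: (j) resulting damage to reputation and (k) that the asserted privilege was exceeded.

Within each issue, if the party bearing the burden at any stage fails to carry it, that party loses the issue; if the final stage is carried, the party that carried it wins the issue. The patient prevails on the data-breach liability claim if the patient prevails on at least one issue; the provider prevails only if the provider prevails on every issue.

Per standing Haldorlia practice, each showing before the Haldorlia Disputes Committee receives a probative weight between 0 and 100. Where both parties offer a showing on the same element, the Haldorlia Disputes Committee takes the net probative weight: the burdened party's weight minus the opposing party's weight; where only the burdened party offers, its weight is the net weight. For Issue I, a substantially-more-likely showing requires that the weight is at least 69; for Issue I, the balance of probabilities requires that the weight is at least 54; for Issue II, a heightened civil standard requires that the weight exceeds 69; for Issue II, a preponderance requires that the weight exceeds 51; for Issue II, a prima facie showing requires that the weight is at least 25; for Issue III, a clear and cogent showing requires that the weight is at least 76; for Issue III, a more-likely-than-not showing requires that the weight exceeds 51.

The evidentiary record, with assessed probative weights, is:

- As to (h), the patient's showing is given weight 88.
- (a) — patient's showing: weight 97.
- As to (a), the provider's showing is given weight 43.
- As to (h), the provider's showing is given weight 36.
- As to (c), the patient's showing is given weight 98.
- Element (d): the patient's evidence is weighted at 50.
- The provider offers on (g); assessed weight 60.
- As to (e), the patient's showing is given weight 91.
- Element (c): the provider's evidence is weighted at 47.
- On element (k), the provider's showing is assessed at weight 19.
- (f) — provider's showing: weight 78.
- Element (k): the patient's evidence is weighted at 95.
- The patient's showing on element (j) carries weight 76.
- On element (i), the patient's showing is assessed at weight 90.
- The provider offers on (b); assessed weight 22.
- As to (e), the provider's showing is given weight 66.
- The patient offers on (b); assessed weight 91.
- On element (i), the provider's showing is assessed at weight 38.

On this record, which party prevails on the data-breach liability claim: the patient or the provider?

patient

— Issue I —
Stage I.1 (patient, the balance of probabilities, weight is at least 54): (a) net 97−43=54 ≥ 54 — meets.
  All elements met. The patient retains the burden for Stage I.2.
Stage I.2 (patient, a substantially-more-likely showing, weight is at least 69): (b) net 91−22=69 ≥ 69 — meets.
  Stage I.2 carried; the final stage is satisfied.
Every stage carried; the patient prevails on this issue.
— Issue II —
Stage II.1 (patient, a preponderance, weight exceeds 51): (c) net 98−47=51 ≤ 51 — fails; (d) 50 ≤ 51 — fails.
  Not every element is met, so the patient fails to carry Stage II.1.
The analysis ends at Stage II.1; the provider prevails on this issue.
— Issue III —
At Stage III.1 the patient must meet a more-likely-than-not showing (weight exceeds 51): on (h) the weight is 88 less the opposing 36 gives net 52, which does exceed 51, so (h) meets the standard; on (i) the weight is 90 less the opposing 38 gives net 52, which does exceed 51, so (i) meets the standard.
  All elements met. The patient retains the burden for Stage III.2.
At Stage III.2 the patient must meet a clear and cogent showing (weight is at least 76): on (j) the weight is 76, which does reach 76, so (j) meets the standard; on (k) the weight is 95 less the opposing 19 gives net 76, ≥ 76, so (k) meets the standard.
  All elements met at the final stage.
With every stage satisfied, the patient prevails on this issue.
Per-issue: Issue I → patient; Issue II → provider; Issue III → patient. The patient must prevail on at least one issue; overall, the patient prevails.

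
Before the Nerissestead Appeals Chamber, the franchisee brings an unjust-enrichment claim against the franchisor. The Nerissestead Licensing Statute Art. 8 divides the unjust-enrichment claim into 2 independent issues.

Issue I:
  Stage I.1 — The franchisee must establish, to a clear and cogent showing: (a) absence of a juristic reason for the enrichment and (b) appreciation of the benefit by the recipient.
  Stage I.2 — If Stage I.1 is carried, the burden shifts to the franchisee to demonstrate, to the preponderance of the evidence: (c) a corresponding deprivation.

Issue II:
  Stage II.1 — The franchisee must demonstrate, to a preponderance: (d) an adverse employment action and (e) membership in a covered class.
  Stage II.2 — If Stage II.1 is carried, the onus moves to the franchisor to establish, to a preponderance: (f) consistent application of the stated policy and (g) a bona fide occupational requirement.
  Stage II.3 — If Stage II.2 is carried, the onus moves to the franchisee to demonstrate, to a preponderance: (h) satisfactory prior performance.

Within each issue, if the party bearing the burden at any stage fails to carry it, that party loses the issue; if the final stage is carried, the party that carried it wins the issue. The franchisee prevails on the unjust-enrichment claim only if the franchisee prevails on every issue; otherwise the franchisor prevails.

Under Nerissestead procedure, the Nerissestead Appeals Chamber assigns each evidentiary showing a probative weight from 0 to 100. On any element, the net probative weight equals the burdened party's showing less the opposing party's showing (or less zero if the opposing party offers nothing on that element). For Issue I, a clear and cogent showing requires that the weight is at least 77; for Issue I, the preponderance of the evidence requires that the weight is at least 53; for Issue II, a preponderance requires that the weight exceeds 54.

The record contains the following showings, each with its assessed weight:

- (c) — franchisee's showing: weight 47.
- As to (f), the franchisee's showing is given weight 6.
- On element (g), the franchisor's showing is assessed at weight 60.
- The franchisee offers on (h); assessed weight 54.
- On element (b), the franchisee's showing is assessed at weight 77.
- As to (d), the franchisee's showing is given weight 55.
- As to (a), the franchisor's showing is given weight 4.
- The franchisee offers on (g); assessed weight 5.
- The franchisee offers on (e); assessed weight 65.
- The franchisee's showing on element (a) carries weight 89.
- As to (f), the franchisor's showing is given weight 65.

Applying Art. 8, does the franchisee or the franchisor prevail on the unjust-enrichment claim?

franchisor

— Issue I —
At Stage I.1 the franchisee must meet a clear and cogent showing (weight is at least 77): on (a) the weight is 89 less the opposing 4 gives net 85, ≥ 77, so (a) meets the standard; on (b) the weight is 77, which does reach 77, so (b) meets the standard.
  Stage I.1 carried; the burden remains with the franchisee.
At Stage I.2 the franchisee must meet the preponderance of the evidence (weight is at least 53): on (c) the weight is 47, < 53, so (c) does not meet the standard.
  Stage I.2 not carried; the franchisee fails its burden.
So the franchisor prevails on this issue.
— Issue II —
Stage II.1 (franchisee, a preponderance, weight exceeds 54): (d) 55 > 54 — meets; (e) 65 > 54 — meets.
  All elements met. The burden passes to the franchisor.
Stage II.2 (franchisor, a preponderance, weight exceeds 54): (f) net 65−6=59 > 54 — meets; (g) net 60−5=55 > 54 — meets.
  All elements met. The burden passes to the franchisee.
Stage II.3 (franchisee, a preponderance, weight exceeds 54): (h) 54 ≤ 54 — fails.
  Stage II.3 not carried; the franchisee fails its burden.
The analysis ends at Stage II.3; the franchisor prevails on this issue.
Per-issue: Issue I → franchisor; Issue II → franchisor. The franchisee must prevail on every issue; overall, the franchisor prevails.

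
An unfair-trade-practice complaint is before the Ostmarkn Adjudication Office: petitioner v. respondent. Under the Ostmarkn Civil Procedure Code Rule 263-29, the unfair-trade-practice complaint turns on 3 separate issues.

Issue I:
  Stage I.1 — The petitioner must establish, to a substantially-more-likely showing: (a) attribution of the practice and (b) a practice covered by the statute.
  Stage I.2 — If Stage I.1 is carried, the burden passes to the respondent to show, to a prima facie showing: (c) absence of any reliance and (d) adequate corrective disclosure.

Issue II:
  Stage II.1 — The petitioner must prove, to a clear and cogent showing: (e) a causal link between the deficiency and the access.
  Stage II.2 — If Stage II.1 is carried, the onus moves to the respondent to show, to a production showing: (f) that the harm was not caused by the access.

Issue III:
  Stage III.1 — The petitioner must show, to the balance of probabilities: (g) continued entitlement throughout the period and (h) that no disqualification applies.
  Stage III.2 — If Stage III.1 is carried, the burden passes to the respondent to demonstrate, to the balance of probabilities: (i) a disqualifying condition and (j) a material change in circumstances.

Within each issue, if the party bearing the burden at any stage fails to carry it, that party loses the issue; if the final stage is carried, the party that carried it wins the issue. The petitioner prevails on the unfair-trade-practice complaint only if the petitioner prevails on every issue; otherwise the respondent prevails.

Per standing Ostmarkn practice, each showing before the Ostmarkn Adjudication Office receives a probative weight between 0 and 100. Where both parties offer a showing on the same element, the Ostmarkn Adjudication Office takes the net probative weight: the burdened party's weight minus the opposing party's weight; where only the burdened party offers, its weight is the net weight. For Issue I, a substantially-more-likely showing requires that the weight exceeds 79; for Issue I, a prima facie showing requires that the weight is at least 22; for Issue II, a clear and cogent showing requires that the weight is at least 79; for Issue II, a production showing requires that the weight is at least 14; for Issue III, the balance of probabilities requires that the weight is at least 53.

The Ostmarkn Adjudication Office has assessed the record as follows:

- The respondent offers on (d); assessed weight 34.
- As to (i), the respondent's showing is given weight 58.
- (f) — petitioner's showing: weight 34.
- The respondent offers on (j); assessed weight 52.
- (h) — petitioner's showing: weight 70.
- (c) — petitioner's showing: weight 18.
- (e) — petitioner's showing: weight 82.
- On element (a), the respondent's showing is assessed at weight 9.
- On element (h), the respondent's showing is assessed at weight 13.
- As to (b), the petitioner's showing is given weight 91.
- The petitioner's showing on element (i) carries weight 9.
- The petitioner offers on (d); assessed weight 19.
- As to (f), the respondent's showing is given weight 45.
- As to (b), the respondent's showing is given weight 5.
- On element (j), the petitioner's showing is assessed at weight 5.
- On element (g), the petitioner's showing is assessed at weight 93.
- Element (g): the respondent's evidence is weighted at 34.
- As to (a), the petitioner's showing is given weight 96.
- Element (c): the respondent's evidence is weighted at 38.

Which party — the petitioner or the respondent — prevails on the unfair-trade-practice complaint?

— Issue I —
Stage I.1 (petitioner, a substantially-more-likely showing, weight exceeds 79): (a) net 96−9=87 > 79 — meets; (b) net 91−5=86 > 79 — meets.
  Stage I.1 is satisfied; the onus moves to the respondent.
Stage I.2 (respondent, a prima facie showing, weight is at least 22): (c) net 38−18=20 < 22 — fails; (d) net 34−19=15 < 22 — fails.
  The respondent does not carry Stage I.2.
So the petitioner prevails on this issue.
— Issue II —
Stage II.1 (petitioner, a clear and cogent showing, weight is at least 79): (e) 82 ≥ 79 — meets.
  Stage II.1 is satisfied; the onus moves to the respondent.
Stage II.2 (respondent, a production showing, weight is at least 14): (f) net 45−34=11 < 14 — fails.
  Not every element is met, so the respondent fails to carry Stage II.2.
The analysis ends at Stage II.2; the petitioner prevails on this issue.
— Issue III —
Stage III.1 (petitioner, the balance of probabilities, weight is at least 53): (g) net 93−34=59 ≥ 53 — meets; (h) net 70−13=57 ≥ 53 — meets.
  Stage III.1 is satisfied; the onus moves to the respondent.
Stage III.2 (respondent, the balance of probabilities, weight is at least 53): (i) net 58−9=49 < 53 — fails; (j) net 52−5=47 < 53 — fails.
  Not every element is met, so the respondent fails to carry Stage III.2.
The petitioner prevails on this issue.
Per-issue: Issue I → petitioner; Issue II → petitioner; Issue III → petitioner. The petitioner must prevail on every issue; overall, the petitioner prevails.

petitioner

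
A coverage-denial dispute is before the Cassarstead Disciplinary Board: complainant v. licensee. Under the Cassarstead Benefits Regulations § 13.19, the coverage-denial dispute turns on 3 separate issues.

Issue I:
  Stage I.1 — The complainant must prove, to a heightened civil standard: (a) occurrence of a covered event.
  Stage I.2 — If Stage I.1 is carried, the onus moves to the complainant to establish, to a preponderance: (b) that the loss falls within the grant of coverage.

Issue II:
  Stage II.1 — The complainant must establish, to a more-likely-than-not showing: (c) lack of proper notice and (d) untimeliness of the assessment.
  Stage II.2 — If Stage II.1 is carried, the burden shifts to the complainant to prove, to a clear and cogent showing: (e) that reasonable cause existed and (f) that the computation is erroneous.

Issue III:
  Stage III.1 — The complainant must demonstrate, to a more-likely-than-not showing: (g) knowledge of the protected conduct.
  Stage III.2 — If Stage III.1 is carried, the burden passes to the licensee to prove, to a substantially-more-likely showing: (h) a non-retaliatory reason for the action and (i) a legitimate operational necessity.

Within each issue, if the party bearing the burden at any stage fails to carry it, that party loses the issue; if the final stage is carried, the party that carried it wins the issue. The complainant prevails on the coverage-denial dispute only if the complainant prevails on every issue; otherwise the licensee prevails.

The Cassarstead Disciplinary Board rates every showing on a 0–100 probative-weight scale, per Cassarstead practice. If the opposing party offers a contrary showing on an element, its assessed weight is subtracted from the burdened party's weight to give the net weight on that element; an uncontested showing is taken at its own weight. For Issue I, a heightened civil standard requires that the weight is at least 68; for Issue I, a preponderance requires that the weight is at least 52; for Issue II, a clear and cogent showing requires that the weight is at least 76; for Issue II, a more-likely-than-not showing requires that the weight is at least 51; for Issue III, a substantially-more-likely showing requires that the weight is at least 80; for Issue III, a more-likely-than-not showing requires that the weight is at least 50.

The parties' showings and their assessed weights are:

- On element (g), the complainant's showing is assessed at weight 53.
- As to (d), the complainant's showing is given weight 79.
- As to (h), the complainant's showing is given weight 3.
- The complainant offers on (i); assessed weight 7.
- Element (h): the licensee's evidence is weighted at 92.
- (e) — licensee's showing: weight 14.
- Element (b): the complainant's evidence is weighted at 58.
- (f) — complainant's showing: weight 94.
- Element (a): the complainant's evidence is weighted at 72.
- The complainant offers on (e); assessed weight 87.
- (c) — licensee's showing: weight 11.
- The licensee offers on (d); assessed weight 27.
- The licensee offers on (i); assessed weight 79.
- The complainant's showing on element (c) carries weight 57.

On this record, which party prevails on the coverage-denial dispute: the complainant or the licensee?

— Issue I —
Stage I.1 (complainant, a heightened civil standard, weight is at least 68): (a) 72 ≥ 68 — meets.
  Stage I.1 is satisfied; the complainant continues to bear the burden.
Stage I.2 (complainant, a preponderance, weight is at least 52): (b) 58 ≥ 52 — meets.
  All elements met at the final stage.
All stages carried — the complainant prevails on this issue.
— Issue II —
Stage II.1 — burden on complainant; standard: a more-likely-than-not showing (weight is at least 51).
    (c): 57 − 11 = 46 < 51 [not met]
    (d): 79 − 27 = 52 ≥ 51 [met]
  The complainant does not carry Stage II.1.
The licensee prevails on this issue.
— Issue III —
At Stage III.1 the complainant must meet a more-likely-than-not showing (weight is at least 50): on (g) the weight is 53, ≥ 50, so (g) meets the standard.
  Stage III.1 is satisfied; the onus moves to the licensee.
At Stage III.2 the licensee must meet a substantially-more-likely showing (weight is at least 80): on (h) the weight is 92 less the opposing 3 gives net 89, ≥ 80, so (h) meets the standard; on (i) the weight is 79 less the opposing 7 gives net 72, < 80, so (i) does not meet the standard.
  The licensee does not carry Stage III.2.
The complainant prevails on this issue.
Per-issue: Issue I → complainant; Issue II → licensee; Issue III → complainant. The complainant must prevail on every issue; overall, the licensee prevails.

licensee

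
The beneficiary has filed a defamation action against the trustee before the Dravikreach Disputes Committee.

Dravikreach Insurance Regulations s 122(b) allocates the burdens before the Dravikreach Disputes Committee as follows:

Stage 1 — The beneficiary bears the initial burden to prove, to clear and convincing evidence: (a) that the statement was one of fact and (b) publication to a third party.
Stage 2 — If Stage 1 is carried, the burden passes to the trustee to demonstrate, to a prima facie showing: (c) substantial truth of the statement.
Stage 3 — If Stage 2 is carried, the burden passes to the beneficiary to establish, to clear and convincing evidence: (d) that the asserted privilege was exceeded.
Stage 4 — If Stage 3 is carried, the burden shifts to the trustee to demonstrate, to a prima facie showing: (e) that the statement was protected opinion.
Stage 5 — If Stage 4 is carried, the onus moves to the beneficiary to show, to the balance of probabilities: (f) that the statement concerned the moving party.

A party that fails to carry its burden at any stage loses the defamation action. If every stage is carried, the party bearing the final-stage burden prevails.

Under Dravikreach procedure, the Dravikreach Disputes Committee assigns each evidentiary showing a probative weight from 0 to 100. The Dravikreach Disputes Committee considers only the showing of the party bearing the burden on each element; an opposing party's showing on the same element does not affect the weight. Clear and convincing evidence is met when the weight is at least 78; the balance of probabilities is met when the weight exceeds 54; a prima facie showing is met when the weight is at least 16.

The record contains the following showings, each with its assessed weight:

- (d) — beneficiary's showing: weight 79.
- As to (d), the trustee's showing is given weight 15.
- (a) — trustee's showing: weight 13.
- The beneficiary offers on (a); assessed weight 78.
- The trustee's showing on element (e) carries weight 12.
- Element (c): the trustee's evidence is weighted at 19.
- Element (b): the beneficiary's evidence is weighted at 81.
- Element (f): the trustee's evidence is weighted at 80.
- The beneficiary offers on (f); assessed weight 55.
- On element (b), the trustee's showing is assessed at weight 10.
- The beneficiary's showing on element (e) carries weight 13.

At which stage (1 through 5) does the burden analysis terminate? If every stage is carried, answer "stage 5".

stage 4

Stage 1 (beneficiary, clear and convincing evidence, weight is at least 78): (a) 78 (trustee's 13 disregarded) ≥ 78 — meets; (b) 81 (trustee's 10 disregarded) ≥ 78 — meets.
  Stage 1 carried; the burden shifts to the trustee.
Stage 2 (trustee, a prima facie showing, weight is at least 16): (c) 19 ≥ 16 — meets.
  Stage 2 carried; the burden shifts to the beneficiary.
Stage 3 (beneficiary, clear and convincing evidence, weight is at least 78): (d) 79 (trustee's 15 disregarded) ≥ 78 — meets.
  Stage 3 carried; the burden shifts to the trustee.
Stage 4 (trustee, a prima facie showing, weight is at least 16): (e) 12 (beneficiary's 13 disregarded) < 16 — fails.
  Stage 4 not carried; the trustee fails its burden.
The analysis ends at Stage 4; the beneficiary prevails.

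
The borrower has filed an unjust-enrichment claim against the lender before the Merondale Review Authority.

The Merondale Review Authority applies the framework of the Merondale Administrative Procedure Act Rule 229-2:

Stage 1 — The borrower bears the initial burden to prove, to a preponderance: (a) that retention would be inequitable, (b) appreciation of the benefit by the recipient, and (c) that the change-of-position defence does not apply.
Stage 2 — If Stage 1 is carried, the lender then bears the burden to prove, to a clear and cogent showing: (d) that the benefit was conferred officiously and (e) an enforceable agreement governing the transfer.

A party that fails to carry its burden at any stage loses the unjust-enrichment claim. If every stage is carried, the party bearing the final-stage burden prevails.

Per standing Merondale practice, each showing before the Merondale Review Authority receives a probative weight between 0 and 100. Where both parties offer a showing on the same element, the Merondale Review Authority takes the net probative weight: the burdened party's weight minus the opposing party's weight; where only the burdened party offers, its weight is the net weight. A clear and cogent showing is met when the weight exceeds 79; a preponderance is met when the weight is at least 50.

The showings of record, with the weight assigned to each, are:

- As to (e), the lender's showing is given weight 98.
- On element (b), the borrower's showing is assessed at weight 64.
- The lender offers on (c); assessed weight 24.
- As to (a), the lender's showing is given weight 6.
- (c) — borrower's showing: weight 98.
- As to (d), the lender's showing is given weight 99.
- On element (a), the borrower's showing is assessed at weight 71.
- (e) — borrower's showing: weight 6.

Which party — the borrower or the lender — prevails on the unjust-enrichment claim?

At Stage 1 the borrower must meet a preponderance (weight is at least 50): on (a) the weight is 71 less the opposing 6 gives net 65, ≥ 50, so (a) meets the standard; on (b) the weight is 64, ≥ 50, so (b) meets the standard; on (c) the weight is 98 less the opposing 24 gives net 74, ≥ 50, so (c) meets the standard.
  Stage 1 carried; the burden shifts to the lender.
At Stage 2 the lender must meet a clear and cogent showing (weight exceeds 79): on (d) the weight is 99, > 79, so (d) meets the standard; on (e) the weight is 98 less the opposing 6 gives net 92, > 79, so (e) meets the standard.
  The lender carries the last stage.
All stages carried — the lender prevails.

lender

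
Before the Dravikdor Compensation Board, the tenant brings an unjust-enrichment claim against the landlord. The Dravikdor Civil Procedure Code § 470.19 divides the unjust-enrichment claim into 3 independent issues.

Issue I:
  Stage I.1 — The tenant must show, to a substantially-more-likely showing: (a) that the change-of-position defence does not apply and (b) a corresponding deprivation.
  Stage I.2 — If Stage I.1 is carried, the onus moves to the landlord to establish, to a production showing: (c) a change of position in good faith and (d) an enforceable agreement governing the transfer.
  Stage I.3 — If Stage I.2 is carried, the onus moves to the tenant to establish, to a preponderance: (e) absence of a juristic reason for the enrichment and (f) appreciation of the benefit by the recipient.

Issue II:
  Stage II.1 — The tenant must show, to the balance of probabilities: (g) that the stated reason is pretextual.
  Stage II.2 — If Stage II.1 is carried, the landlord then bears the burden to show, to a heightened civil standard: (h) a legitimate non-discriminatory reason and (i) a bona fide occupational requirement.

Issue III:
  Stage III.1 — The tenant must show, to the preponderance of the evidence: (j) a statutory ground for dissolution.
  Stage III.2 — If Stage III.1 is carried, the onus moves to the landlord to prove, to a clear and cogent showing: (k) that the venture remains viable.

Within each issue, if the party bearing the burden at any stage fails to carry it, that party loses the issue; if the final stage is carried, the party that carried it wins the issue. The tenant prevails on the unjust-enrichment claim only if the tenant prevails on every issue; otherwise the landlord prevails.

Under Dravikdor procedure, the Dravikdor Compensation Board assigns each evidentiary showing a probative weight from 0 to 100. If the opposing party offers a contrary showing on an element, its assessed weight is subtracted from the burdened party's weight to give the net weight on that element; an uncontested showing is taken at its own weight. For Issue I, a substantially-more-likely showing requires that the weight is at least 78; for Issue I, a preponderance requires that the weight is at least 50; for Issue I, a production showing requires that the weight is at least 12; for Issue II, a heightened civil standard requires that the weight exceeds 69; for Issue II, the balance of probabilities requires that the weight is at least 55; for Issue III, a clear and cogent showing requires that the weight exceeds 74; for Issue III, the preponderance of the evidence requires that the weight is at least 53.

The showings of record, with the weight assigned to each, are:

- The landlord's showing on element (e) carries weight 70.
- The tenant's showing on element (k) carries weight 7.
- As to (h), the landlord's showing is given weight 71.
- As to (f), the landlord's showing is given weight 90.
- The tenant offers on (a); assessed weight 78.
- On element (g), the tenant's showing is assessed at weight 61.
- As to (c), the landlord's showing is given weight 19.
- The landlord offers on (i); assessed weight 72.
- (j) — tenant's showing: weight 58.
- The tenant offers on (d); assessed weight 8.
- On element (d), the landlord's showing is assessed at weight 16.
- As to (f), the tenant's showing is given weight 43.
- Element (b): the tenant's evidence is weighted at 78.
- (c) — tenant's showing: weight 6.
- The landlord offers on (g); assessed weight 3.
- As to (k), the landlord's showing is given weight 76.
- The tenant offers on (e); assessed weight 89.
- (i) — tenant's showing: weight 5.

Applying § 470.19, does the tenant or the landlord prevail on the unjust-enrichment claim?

tenant

— Issue I —
Stage I.1 (tenant, a substantially-more-likely showing, weight is at least 78): (a) 78 ≥ 78 — meets; (b) 78 ≥ 78 — meets.
  The tenant carries Stage I.1; the landlord now bears the burden.
Stage I.2 (landlord, a production showing, weight is at least 12): (c) net 19−6=13 ≥ 12 — meets; (d) net 16−8=8 < 12 — fails.
  Stage I.2 not carried; the landlord fails its burden.
The tenant prevails on this issue.
— Issue II —
At Stage II.1 the tenant must meet the balance of probabilities (weight is at least 55): on (g) the weight is 61 less the opposing 3 gives net 58, ≥ 55, so (g) meets the standard.
  Stage II.1 carried; the burden shifts to the landlord.
At Stage II.2 the landlord must meet a heightened civil standard (weight exceeds 69): on (h) the weight is 71, which does exceed 69, so (h) meets the standard; on (i) the weight is 72 less the opposing 5 gives net 67, which does not exceed 69, so (i) does not meet the standard.
  The landlord does not carry Stage II.2.
The tenant prevails on this issue.
— Issue III —
Stage III.1 — burden on tenant; standard: the preponderance of the evidence (weight is at least 53).
    (j): 58 ≥ 53 [met]
  The tenant carries Stage III.1; the landlord now bears the burden.
Stage III.2 — burden on landlord; standard: a clear and cogent showing (weight exceeds 74).
    (k): 76 − 7 = 69 ≤ 74 [not met]
  Not every element is met, so the landlord fails to carry Stage III.2.
The tenant prevails on this issue.
Per-issue: Issue I → tenant; Issue II → tenant; Issue III → tenant. The tenant must prevail on every issue; overall, the tenant prevails.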